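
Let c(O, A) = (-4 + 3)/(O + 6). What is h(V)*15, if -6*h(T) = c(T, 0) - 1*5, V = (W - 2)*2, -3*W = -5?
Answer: 415/32 ≈ 12.969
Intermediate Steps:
W = 5/3 (W = -⅓*(-5) = 5/3 ≈ 1.6667)
V = -⅔ (V = (5/3 - 2)*2 = -⅓*2 = -⅔ ≈ -0.66667)
c(O, A) = -1/(6 + O)
h(T) = ⅚ + 1/(6*(6 + T)) (h(T) = -(-1/(6 + T) - 1*5)/6 = -(-1/(6 + T) - 5)/6 = -(-5 - 1/(6 + T))/6 = ⅚ + 1/(6*(6 + T)))
h(V)*15 = ((31 + 5*(-⅔))/(6*(6 - ⅔)))*15 = ((31 - 10/3)/(6*(16/3)))*15 = ((⅙)*(3/16)*(83/3))*15 = (83/96)*15 = 415/32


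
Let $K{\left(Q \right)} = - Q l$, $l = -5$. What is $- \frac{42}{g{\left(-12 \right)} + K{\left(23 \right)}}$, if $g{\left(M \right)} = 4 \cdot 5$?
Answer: $- \frac{14}{45} \approx -0.31111$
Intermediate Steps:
$K{\left(Q \right)} = 5 Q$ ($K{\left(Q \right)} = - Q \left(-5\right) = 5 Q$)
$g{\left(M \right)} = 20$
$- \frac{42}{g{\left(-12 \right)} + K{\left(23 \right)}} = - \frac{42}{20 + 5 \cdot 23} = - \frac{42}{20 + 115} = - \frac{42}{135} = \left(-42\right) \frac{1}{135} = - \frac{14}{45}$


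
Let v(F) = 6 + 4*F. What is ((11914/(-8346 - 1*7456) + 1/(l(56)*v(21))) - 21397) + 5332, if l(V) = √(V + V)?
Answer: -126935522/7901 + √7/2520 ≈ -16066.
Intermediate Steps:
l(V) = √2*√V (l(V) = √(2*V) = √2*√V)
((11914/(-8346 - 1*7456) + 1/(l(56)*v(21))) - 21397) + 5332 = ((11914/(-8346 - 1*7456) + 1/(((√2*√56))*(6 + 4*21))) - 21397) + 5332 = ((11914/(-8346 - 7456) + 1/(((√2*(2*√14)))*(6 + 84))) - 21397) + 5332 = ((11914/(-15802) + 1/((4*√7)*90)) - 21397) + 5332 = ((11914*(-1/15802) + (√7/28)*(1/90)) - 21397) + 5332 = ((-5957/7901 + √7/2520) - 21397) + 5332 = (-169063654/7901 + √7/2520) + 5332 = -126935522/7901 + √7/2520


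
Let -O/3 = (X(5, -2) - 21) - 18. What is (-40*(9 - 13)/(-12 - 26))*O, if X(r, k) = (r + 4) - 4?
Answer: -8160/19 ≈ -429.47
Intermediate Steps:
X(r, k) = r (X(r, k) = (4 + r) - 4 = r)
O = 102 (O = -3*((5 - 21) - 18) = -3*(-16 - 18) = -3*(-34) = 102)
(-40*(9 - 13)/(-12 - 26))*O = -40*(9 - 13)/(-12 - 26)*102 = -(-160)/(-38)*102 = -(-160)*(-1)/38*102 = -40*2/19*102 = -80/19*102 = -8160/19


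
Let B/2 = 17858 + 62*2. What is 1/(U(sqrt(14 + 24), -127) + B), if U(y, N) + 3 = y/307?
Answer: 3389288289/121882196160691 - 307*sqrt(38)/121882196160691 ≈ 2.7808e-5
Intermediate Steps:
U(y, N) = -3 + y/307
B = 35964 (B = 2*(17858 + 62*2) = 2*(17858 + 124) = 2*17982 = 35964)
1/(U(sqrt(14 + 24), -127) + B) = 1/((-3 + sqrt(14 + 24)/307) + 35964) = 1/((-3 + sqrt(38)/307) + 35964) = 1/(35961 + sqrt(38)/307)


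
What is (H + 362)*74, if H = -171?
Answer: 14134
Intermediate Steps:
(H + 362)*74 = (-171 + 362)*74 = 191*74 = 14134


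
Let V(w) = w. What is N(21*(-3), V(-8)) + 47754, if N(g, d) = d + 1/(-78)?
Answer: 3724187/78 ≈ 47746.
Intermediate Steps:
N(g, d) = -1/78 + d (N(g, d) = d - 1/78 = -1/78 + d)
N(21*(-3), V(-8)) + 47754 = (-1/78 - 8) + 47754 = -625/78 + 47754 = 3724187/78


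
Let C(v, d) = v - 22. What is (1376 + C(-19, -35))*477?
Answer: 636795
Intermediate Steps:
C(v, d) = -22 + v
(1376 + C(-19, -35))*477 = (1376 + (-22 - 19))*477 = (1376 - 41)*477 = 1335*477 = 636795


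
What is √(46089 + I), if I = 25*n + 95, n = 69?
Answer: √47909 ≈ 218.88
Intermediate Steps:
I = 1820 (I = 25*69 + 95 = 1725 + 95 = 1820)
√(46089 + I) = √(46089 + 1820) = √47909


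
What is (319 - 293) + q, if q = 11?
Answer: 37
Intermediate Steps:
(319 - 293) + q = (319 - 293) + 11 = 26 + 11 = 37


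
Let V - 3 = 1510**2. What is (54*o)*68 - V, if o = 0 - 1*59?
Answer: -2496751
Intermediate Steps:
o = -59 (o = 0 - 59 = -59)
V = 2280103 (V = 3 + 1510**2 = 3 + 2280100 = 2280103)
(54*o)*68 - V = (54*(-59))*68 - 1*2280103 = -3186*68 - 2280103 = -216648 - 2280103 = -2496751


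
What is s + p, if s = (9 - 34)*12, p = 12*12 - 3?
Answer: -159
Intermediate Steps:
p = 141 (p = 144 - 3 = 141)
s = -300 (s = -25*12 = -300)
s + p = -300 + 141 = -159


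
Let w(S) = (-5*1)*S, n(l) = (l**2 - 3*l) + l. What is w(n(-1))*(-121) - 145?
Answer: 1670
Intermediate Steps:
n(l) = l**2 - 2*l
w(S) = -5*S
w(n(-1))*(-121) - 145 = -(-5)*(-2 - 1)*(-121) - 145 = -(-5)*(-3)*(-121) - 145 = -5*3*(-121) - 145 = -15*(-121) - 145 = 1815 - 145 = 1670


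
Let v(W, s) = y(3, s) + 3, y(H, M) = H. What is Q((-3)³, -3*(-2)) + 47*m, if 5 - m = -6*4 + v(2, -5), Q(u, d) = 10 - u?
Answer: 1118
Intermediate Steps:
v(W, s) = 6 (v(W, s) = 3 + 3 = 6)
m = 23 (m = 5 - (-6*4 + 6) = 5 - (-24 + 6) = 5 - 1*(-18) = 5 + 18 = 23)
Q((-3)³, -3*(-2)) + 47*m = (10 - 1*(-3)³) + 47*23 = (10 - 1*(-27)) + 1081 = (10 + 27) + 1081 = 37 + 1081 = 1118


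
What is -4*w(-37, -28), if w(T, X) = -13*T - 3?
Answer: -1912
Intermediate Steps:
w(T, X) = -3 - 13*T
-4*w(-37, -28) = -4*(-3 - 13*(-37)) = -4*(-3 + 481) = -4*478 = -1912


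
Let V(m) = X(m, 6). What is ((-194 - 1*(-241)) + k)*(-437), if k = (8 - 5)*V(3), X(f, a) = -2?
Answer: -17917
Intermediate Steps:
V(m) = -2
k = -6 (k = (8 - 5)*(-2) = 3*(-2) = -6)
((-194 - 1*(-241)) + k)*(-437) = ((-194 - 1*(-241)) - 6)*(-437) = ((-194 + 241) - 6)*(-437) = (47 - 6)*(-437) = 41*(-437) = -17917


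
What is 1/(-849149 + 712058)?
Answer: -1/137091 ≈ -7.2944e-6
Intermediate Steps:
1/(-849149 + 712058) = 1/(-137091) = -1/137091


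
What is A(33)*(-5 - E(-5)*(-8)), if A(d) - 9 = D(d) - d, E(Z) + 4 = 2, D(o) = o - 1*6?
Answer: -63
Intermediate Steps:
D(o) = -6 + o (D(o) = o - 6 = -6 + o)
E(Z) = -2 (E(Z) = -4 + 2 = -2)
A(d) = 3 (A(d) = 9 + ((-6 + d) - d) = 9 - 6 = 3)
A(33)*(-5 - E(-5)*(-8)) = 3*(-5 - (-2)*(-8)) = 3*(-5 - 1*16) = 3*(-5 - 16) = 3*(-21) = -63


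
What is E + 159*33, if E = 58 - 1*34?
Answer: 5271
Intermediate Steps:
E = 24 (E = 58 - 34 = 24)
E + 159*33 = 24 + 159*33 = 24 + 5247 = 5271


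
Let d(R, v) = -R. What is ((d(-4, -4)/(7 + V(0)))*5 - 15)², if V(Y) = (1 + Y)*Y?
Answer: 7225/49 ≈ 147.45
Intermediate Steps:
V(Y) = Y*(1 + Y)
((d(-4, -4)/(7 + V(0)))*5 - 15)² = (((-1*(-4))/(7 + 0*(1 + 0)))*5 - 15)² = ((4/(7 + 0*1))*5 - 15)² = ((4/(7 + 0))*5 - 15)² = ((4/7)*5 - 15)² = (20/7 - 15)² = (-85/7)² = 7225/49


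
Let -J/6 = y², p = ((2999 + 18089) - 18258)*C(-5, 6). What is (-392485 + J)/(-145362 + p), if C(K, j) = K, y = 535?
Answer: 2109835/159512 ≈ 13.227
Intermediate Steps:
p = -14150 (p = ((2999 + 18089) - 18258)*(-5) = (21088 - 18258)*(-5) = 2830*(-5) = -14150)
J = -1717350 (J = -6*535² = -6*286225 = -1717350)
(-392485 + J)/(-145362 + p) = (-392485 - 1717350)/(-145362 - 14150) = -2109835/(-159512) = -2109835*(-1/159512) = 2109835/159512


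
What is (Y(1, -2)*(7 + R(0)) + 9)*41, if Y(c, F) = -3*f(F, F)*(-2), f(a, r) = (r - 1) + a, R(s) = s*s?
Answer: -8241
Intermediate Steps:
R(s) = s**2
f(a, r) = -1 + a + r (f(a, r) = (-1 + r) + a = -1 + a + r)
Y(c, F) = -6 + 12*F (Y(c, F) = -3*(-1 + F + F)*(-2) = -3*(-1 + 2*F)*(-2) = (3 - 6*F)*(-2) = -6 + 12*F)
(Y(1, -2)*(7 + R(0)) + 9)*41 = ((-6 + 12*(-2))*(7 + 0**2) + 9)*41 = ((-6 - 24)*(7 + 0) + 9)*41 = (-30*7 + 9)*41 = (-210 + 9)*41 = -201*41 = -8241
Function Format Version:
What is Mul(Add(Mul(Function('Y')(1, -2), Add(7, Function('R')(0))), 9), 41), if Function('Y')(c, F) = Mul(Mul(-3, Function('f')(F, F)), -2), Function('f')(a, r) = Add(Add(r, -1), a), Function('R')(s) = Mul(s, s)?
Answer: -8241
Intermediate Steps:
Function('R')(s) = Pow(s, 2)
Function('f')(a, r) = Add(-1, a, r) (Function('f')(a, r) = Add(Add(-1, r), a) = Add(-1, a, r))
Function('Y')(c, F) = Add(-6, Mul(12, F)) (Function('Y')(c, F) = Mul(Mul(-3, Add(-1, F, F)), -2) = Mul(Mul(-3, Add(-1, Mul(2, F))), -2) = Mul(Add(3, Mul(-6, F)), -2) = Add(-6, Mul(12, F)))
Mul(Add(Mul(Function('Y')(1, -2), Add(7, Function('R')(0))), 9), 41) = Mul(Add(Mul(Add(-6, Mul(12, -2)), Add(7, Pow(0, 2))), 9), 41) = Mul(Add(Mul(Add(-6, -24), Add(7, 0)), 9), 41) = Mul(Add(Mul(-30, 7), 9), 41) = Mul(Add(-210, 9), 41) = Mul(-201, 41) = -8241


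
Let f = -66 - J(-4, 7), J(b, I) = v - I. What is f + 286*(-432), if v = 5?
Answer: -123616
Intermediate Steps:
J(b, I) = 5 - I
f = -64 (f = -66 - (5 - 1*7) = -66 - (5 - 7) = -66 - 1*(-2) = -66 + 2 = -64)
f + 286*(-432) = -64 + 286*(-432) = -64 - 123552 = -123616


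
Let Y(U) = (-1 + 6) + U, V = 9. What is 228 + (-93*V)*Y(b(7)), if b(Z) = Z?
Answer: -9816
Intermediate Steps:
Y(U) = 5 + U
228 + (-93*V)*Y(b(7)) = 228 + (-93*9)*(5 + 7) = 228 - 837*12 = 228 - 10044 = -9816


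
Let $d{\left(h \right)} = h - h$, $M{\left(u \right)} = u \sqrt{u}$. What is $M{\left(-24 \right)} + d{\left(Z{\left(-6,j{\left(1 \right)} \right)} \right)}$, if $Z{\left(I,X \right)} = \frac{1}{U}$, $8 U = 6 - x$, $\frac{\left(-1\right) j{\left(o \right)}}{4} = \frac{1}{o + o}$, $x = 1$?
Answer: $- 48 i \sqrt{6} \approx - 117.58 i$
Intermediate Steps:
$M{\left(u \right)} = u^{\frac{3}{2}}$
$j{\left(o \right)} = - \frac{2}{o}$ ($j{\left(o \right)} = - \frac{4}{o + o} = - \frac{4}{2 o} = - 4 \frac{1}{2 o} = - \frac{2}{o}$)
$U = \frac{5}{8}$ ($U = \frac{6 - 1}{8} = \frac{1}{8} \cdot 5 = \frac{5}{8} \approx 0.625$)
$Z{\left(I,X \right)} = \frac{8}{5}$ ($Z{\left(I,X \right)} = \frac{1}{\frac{5}{8}} = \frac{8}{5}$)
$d{\left(h \right)} = 0$
$M{\left(-24 \right)} + d{\left(Z{\left(-6,j{\left(1 \right)} \right)} \right)} = \left(-24\right)^{\frac{3}{2}} + 0 = - 48 i \sqrt{6} + 0 = - 48 i \sqrt{6}$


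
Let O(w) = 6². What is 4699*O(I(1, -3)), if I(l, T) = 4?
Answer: 169164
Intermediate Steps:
O(w) = 36
4699*O(I(1, -3)) = 4699*36 = 169164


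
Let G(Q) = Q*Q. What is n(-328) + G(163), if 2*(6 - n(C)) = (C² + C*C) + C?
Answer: -80845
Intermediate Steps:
G(Q) = Q²
n(C) = 6 - C² - C/2 (n(C) = 6 - ((C² + C*C) + C)/2 = 6 - ((C² + C²) + C)/2 = 6 - (2*C² + C)/2 = 6 - (C + 2*C²)/2 = 6 + (-C² - C/2) = 6 - C² - C/2)
n(-328) + G(163) = (6 - 1*(-328)² - ½*(-328)) + 163² = (6 - 1*107584 + 164) + 26569 = (6 - 107584 + 164) + 26569 = -107414 + 26569 = -80845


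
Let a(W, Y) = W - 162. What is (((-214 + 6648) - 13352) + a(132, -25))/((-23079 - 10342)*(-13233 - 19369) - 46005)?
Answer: -6948/1089545437 ≈ -6.3770e-6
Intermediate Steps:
a(W, Y) = -162 + W
(((-214 + 6648) - 13352) + a(132, -25))/((-23079 - 10342)*(-13233 - 19369) - 46005) = (((-214 + 6648) - 13352) + (-162 + 132))/((-23079 - 10342)*(-13233 - 19369) - 46005) = ((6434 - 13352) - 30)/(-33421*(-32602) - 46005) = (-6918 - 30)/(1089591442 - 46005) = -6948/1089545437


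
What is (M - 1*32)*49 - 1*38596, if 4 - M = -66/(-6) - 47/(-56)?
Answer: -324385/8 ≈ -40548.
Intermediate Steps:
M = -439/56 (M = 4 - (-66/(-6) - 47/(-56)) = 4 - (-66*(-⅙) - 47*(-1/56)) = 4 - (11 + 47/56) = 4 - 1*663/56 = 4 - 663/56 = -439/56 ≈ -7.8393)
(M - 1*32)*49 - 1*38596 = (-439/56 - 1*32)*49 - 1*38596 = (-439/56 - 32)*49 - 38596 = -2231/56*49 - 38596 = -15617/8 - 38596 = -324385/8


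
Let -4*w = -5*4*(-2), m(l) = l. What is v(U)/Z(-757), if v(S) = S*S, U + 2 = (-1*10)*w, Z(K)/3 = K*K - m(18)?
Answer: 9604/1719093 ≈ 0.0055867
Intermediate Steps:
w = -10 (w = -(-5*4)*(-2)/4 = -(-5)*(-2) = -1/4*40 = -10)
Z(K) = -54 + 3*K**2 (Z(K) = 3*(K*K - 1*18) = 3*(K**2 - 18) = 3*(-18 + K**2) = -54 + 3*K**2)
U = 98 (U = -2 - 1*10*(-10) = -2 - 10*(-10) = -2 + 100 = 98)
v(S) = S**2
v(U)/Z(-757) = 98**2/(-54 + 3*(-757)**2) = 9604/(-54 + 3*573049) = 9604/(-54 + 1719147) = 9604/1719093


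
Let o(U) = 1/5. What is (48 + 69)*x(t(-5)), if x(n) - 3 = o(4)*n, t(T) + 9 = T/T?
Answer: 819/5 ≈ 163.80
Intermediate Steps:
o(U) = 1/5
t(T) = -8 (t(T) = -9 + T/T = -9 + 1 = -8)
x(n) = 3 + n/5
(48 + 69)*x(t(-5)) = (48 + 69)*(3 + (1/5)*(-8)) = 117*(3 - 8/5) = 117*(7/5) = 819/5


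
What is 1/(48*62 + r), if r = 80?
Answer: 1/3056 ≈ 0.00032723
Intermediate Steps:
1/(48*62 + r) = 1/(48*62 + 80) = 1/(2976 + 80) = 1/3056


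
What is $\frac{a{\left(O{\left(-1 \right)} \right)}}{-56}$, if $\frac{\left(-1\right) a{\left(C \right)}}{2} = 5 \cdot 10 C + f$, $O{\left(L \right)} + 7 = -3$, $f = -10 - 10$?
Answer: $- \frac{130}{7} \approx -18.571$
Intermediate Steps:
$f = -20$ ($f = -10 - 10 = -20$)
$O{\left(L \right)} = -10$ ($O{\left(L \right)} = -7 - 3 = -10$)
$a{\left(C \right)} = 40 - 100 C$ ($a{\left(C \right)} = - 2 \left(5 \cdot 10 C - 20\right) = - 2 \left(50 C - 20\right) = - 2 \left(-20 + 50 C\right) = 40 - 100 C$)
$\frac{a{\left(O{\left(-1 \right)} \right)}}{-56} = \frac{40 - -1000}{-56} = \left(40 + 1000\right) \left(- \frac{1}{56}\right) = 1040 \left(- \frac{1}{56}\right) = - \frac{130}{7}$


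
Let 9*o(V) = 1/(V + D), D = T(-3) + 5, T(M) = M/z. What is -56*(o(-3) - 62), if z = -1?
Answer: 156184/45 ≈ 3470.8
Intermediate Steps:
T(M) = -M (T(M) = M/(-1) = M*(-1) = -M)
D = 8 (D = -1*(-3) + 5 = 3 + 5 = 8)
o(V) = 1/(9*(8 + V)) (o(V) = 1/(9*(V + 8)) = 1/(9*(8 + V)))
-56*(o(-3) - 62) = -56*(1/(9*(8 - 3)) - 62) = -56*((⅑)/5 - 62) = -56*((⅑)*(⅕) - 62) = -56*(1/45 - 62) = -56*(-2789/45) = 156184/45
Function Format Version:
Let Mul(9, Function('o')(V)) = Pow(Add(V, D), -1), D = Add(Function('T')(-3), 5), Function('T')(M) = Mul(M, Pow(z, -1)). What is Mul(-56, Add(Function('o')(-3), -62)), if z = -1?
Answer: Rational(156184, 45) ≈ 3470.8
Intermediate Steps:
Function('T')(M) = Mul(-1, M) (Function('T')(M) = Mul(M, Pow(-1, -1)) = Mul(M, -1) = Mul(-1, M))
D = 8 (D = Add(Mul(-1, -3), 5) = Add(3, 5) = 8)
Function('o')(V) = Mul(Rational(1, 9), Pow(Add(8, V), -1)) (Function('o')(V) = Mul(Rational(1, 9), Pow(Add(V, 8), -1)) = Mul(Rational(1, 9), Pow(Add(8, V), -1)))
Mul(-56, Add(Function('o')(-3), -62)) = Mul(-56, Add(Mul(Rational(1, 9), Pow(Add(8, -3), -1)), -62)) = Mul(-56, Add(Mul(Rational(1, 9), Pow(5, -1)), -62)) = Mul(-56, Add(Mul(Rational(1, 9), Rational(1, 5)), -62)) = Mul(-56, Add(Rational(1, 45), -62)) = Mul(-56, Rational(-2789, 45)) = Rational(156184, 45)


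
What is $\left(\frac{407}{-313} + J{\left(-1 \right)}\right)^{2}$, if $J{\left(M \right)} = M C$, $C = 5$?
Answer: $\frac{3888784}{97969} \approx 39.694$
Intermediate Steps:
$J{\left(M \right)} = 5 M$ ($J{\left(M \right)} = M 5 = 5 M$)
$\left(\frac{407}{-313} + J{\left(-1 \right)}\right)^{2} = \left(\frac{407}{-313} + 5 \left(-1\right)\right)^{2} = \left(407 \left(- \frac{1}{313}\right) - 5\right)^{2} = \left(- \frac{407}{313} - 5\right)^{2} = \left(- \frac{1972}{313}\right)^{2} = \frac{3888784}{97969}$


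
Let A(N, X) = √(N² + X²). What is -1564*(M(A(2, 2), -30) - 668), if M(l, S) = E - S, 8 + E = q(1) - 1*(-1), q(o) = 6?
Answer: 999396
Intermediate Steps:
E = -1 (E = -8 + (6 - 1*(-1)) = -8 + (6 + 1) = -8 + 7 = -1)
M(l, S) = -1 - S
-1564*(M(A(2, 2), -30) - 668) = -1564*((-1 - 1*(-30)) - 668) = -1564*((-1 + 30) - 668) = -1564*(29 - 668) = -1564*(-639) = 999396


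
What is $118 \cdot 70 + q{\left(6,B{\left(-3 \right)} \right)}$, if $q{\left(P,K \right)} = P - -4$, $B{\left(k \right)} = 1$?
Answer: $8270$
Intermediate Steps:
$q{\left(P,K \right)} = 4 + P$ ($q{\left(P,K \right)} = P + 4 = 4 + P$)
$118 \cdot 70 + q{\left(6,B{\left(-3 \right)} \right)} = 118 \cdot 70 + \left(4 + 6\right) = 8260 + 10 = 8270$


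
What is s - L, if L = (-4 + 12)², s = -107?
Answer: -171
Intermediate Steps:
L = 64 (L = 8² = 64)
s - L = -107 - 1*64 = -107 - 64 = -171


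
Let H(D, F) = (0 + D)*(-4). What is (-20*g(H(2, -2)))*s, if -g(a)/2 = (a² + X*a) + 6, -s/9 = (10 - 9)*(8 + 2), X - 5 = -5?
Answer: -252000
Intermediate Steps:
X = 0 (X = 5 - 5 = 0)
H(D, F) = -4*D (H(D, F) = D*(-4) = -4*D)
s = -90 (s = -9*(10 - 9)*(8 + 2) = -9*10 = -90)
g(a) = -12 - 2*a² (g(a) = -2*((a² + 0*a) + 6) = -2*((a² + 0) + 6) = -2*(a² + 6) = -2*(6 + a²) = -12 - 2*a²)
(-20*g(H(2, -2)))*s = -20*(-12 - 2*(-4*2)²)*(-90) = -20*(-12 - 2*(-8)²)*(-90) = -20*(-12 - 2*64)*(-90) = -20*(-12 - 128)*(-90) = -20*(-140)*(-90) = 2800*(-90) = -252000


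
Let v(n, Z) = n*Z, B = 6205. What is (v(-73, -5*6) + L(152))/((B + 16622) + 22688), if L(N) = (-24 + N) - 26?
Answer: 2292/45515 ≈ 0.050357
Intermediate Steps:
L(N) = -50 + N
v(n, Z) = Z*n
(v(-73, -5*6) + L(152))/((B + 16622) + 22688) = (-5*6*(-73) + (-50 + 152))/((6205 + 16622) + 22688) = (-30*(-73) + 102)/(22827 + 22688) = (2190 + 102)/45515 = 2292*(1/45515) = 2292/45515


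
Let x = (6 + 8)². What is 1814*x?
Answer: 355544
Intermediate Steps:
x = 196 (x = 14² = 196)
1814*x = 1814*196 = 355544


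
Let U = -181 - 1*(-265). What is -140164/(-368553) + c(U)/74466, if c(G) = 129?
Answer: 1164999529/3049407522 ≈ 0.38204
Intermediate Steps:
U = 84 (U = -181 + 265 = 84)
-140164/(-368553) + c(U)/74466 = -140164/(-368553) + 129/74466 = -140164*(-1/368553) + 129*(1/74466) = 140164/368553 + 43/24822 = 1164999529/3049407522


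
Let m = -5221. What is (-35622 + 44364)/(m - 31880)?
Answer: -2914/12367 ≈ -0.23563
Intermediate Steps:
(-35622 + 44364)/(m - 31880) = (-35622 + 44364)/(-5221 - 31880) = 8742/(-37101) = 8742*(-1/37101) = -2914/12367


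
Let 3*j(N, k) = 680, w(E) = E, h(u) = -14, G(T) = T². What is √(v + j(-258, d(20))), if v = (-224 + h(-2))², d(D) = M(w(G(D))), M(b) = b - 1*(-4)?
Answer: 2*√127959/3 ≈ 238.48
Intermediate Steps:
M(b) = 4 + b (M(b) = b + 4 = 4 + b)
d(D) = 4 + D²
v = 56644 (v = (-224 - 14)² = (-238)² = 56644)
j(N, k) = 680/3 (j(N, k) = (⅓)*680 = 680/3)
√(v + j(-258, d(20))) = √(56644 + 680/3) = √(170612/3) = 2*√127959/3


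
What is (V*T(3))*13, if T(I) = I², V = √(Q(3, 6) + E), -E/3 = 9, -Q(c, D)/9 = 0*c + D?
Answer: 1053*I ≈ 1053.0*I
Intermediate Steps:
Q(c, D) = -9*D (Q(c, D) = -9*(0*c + D) = -9*(0 + D) = -9*D)
E = -27 (E = -3*9 = -27)
V = 9*I (V = √(-9*6 - 27) = √(-54 - 27) = √(-81) = 9*I ≈ 9.0*I)
(V*T(3))*13 = ((9*I)*3²)*13 = ((9*I)*9)*13 = (81*I)*13 = 1053*I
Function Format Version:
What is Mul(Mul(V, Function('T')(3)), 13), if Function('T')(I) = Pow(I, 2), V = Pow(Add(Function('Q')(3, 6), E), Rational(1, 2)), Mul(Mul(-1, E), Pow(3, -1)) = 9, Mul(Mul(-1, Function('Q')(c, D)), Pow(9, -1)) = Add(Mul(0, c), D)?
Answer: Mul(1053, I) ≈ Mul(1053.0, I)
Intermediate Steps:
Function('Q')(c, D) = Mul(-9, D) (Function('Q')(c, D) = Mul(-9, Add(Mul(0, c), D)) = Mul(-9, Add(0, D)) = Mul(-9, D))
E = -27 (E = Mul(-3, 9) = -27)
V = Mul(9, I) (V = Pow(Add(Mul(-9, 6), -27), Rational(1, 2)) = Pow(Add(-54, -27), Rational(1, 2)) = Pow(-81, Rational(1, 2)) = Mul(9, I) ≈ Mul(9.0000, I))
Mul(Mul(V, Function('T')(3)), 13) = Mul(Mul(Mul(9, I), Pow(3, 2)), 13) = Mul(Mul(Mul(9, I), 9), 13) = Mul(Mul(81, I), 13) = Mul(1053, I)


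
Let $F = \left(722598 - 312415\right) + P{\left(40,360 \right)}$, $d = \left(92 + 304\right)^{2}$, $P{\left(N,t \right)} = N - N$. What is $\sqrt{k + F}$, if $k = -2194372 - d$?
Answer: $i \sqrt{1941005} \approx 1393.2 i$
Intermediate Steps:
$P{\left(N,t \right)} = 0$
$d = 156816$ ($d = 396^{2} = 156816$)
$k = -2351188$ ($k = -2194372 - 156816 = -2351188$)
$F = 410183$ ($F = \left(722598 - 312415\right) + 0 = 410183 + 0 = 410183$)
$\sqrt{k + F} = \sqrt{-2351188 + 410183} = \sqrt{-1941005} = i \sqrt{1941005}$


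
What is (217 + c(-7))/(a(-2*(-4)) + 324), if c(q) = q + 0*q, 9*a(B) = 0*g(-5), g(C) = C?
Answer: 35/54 ≈ 0.64815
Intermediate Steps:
a(B) = 0 (a(B) = (0*(-5))/9 = (⅑)*0 = 0)
c(q) = q (c(q) = q + 0 = q)
(217 + c(-7))/(a(-2*(-4)) + 324) = (217 - 7)/(0 + 324) = 210/324 = 210*(1/324) = 35/54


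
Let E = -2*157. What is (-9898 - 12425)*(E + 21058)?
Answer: -463068312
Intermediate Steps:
E = -314
(-9898 - 12425)*(E + 21058) = (-9898 - 12425)*(-314 + 21058) = -22323*20744 = -463068312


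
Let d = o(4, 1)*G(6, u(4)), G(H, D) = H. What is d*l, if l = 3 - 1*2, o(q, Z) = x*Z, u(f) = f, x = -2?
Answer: -12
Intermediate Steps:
o(q, Z) = -2*Z
l = 1 (l = 3 - 2 = 1)
d = -12 (d = -2*1*6 = -2*6 = -12)
d*l = -12*1 = -12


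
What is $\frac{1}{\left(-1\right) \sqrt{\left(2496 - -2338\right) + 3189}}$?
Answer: $- \frac{\sqrt{8023}}{8023} \approx -0.011164$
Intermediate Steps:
$\frac{1}{\left(-1\right) \sqrt{\left(2496 - -2338\right) + 3189}} = \frac{1}{\left(-1\right) \sqrt{\left(2496 + 2338\right) + 3189}} = \frac{1}{\left(-1\right) \sqrt{4834 + 3189}} = \frac{1}{\left(-1\right) \sqrt{8023}} = - \frac{\sqrt{8023}}{8023}$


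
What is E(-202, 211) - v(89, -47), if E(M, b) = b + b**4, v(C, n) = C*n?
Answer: 1982123835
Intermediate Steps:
E(-202, 211) - v(89, -47) = (211 + 211**4) - 89*(-47) = (211 + 1982119441) - 1*(-4183) = 1982119652 + 4183 = 1982123835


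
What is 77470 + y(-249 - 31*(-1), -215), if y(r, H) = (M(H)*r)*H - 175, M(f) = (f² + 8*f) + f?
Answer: 2075949595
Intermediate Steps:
M(f) = f² + 9*f
y(r, H) = -175 + r*H²*(9 + H) (y(r, H) = ((H*(9 + H))*r)*H - 175 = (H*r*(9 + H))*H - 175 = r*H²*(9 + H) - 175 = -175 + r*H²*(9 + H))
77470 + y(-249 - 31*(-1), -215) = 77470 + (-175 + (-249 - 31*(-1))*(-215)²*(9 - 215)) = 77470 + (-175 + (-249 - 1*(-31))*46225*(-206)) = 77470 + (-175 + (-249 + 31)*46225*(-206)) = 77470 + (-175 - 218*46225*(-206)) = 77470 + (-175 + 2075872300) = 77470 + 2075872125 = 2075949595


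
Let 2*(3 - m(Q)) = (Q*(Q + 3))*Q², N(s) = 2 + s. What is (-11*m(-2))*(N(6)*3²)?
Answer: -5544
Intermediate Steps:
m(Q) = 3 - Q³*(3 + Q)/2 (m(Q) = 3 - Q*(Q + 3)*Q²/2 = 3 - Q*(3 + Q)*Q²/2 = 3 - Q³*(3 + Q)/2)
(-11*m(-2))*(N(6)*3²) = (-11*(3 - 3/2*(-2)³ - ½*(-2)⁴))*((2 + 6)*3²) = (-11*(3 - 3/2*(-8) - ½*16))*(8*9) = -11*(3 + 12 - 8)*72 = -11*7*72 = -77*72 = -5544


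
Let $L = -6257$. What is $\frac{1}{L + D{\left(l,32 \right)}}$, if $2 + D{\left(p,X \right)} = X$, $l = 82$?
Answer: $- \frac{1}{6227} \approx -0.00016059$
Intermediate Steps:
$D{\left(p,X \right)} = -2 + X$
$\frac{1}{L + D{\left(l,32 \right)}} = \frac{1}{-6257 + \left(-2 + 32\right)} = \frac{1}{-6257 + 30} = \frac{1}{-6227} = - \frac{1}{6227}$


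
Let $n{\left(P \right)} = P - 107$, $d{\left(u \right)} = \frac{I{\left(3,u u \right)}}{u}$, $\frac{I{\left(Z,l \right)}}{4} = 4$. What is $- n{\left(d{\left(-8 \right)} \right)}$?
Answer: $109$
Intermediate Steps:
$I{\left(Z,l \right)} = 16$ ($I{\left(Z,l \right)} = 4 \cdot 4 = 16$)
$d{\left(u \right)} = \frac{16}{u}$
$n{\left(P \right)} = -107 + P$ ($n{\left(P \right)} = P - 107 = -107 + P$)
$- n{\left(d{\left(-8 \right)} \right)} = - (-107 + \frac{16}{-8}) = - (-107 + 16 \left(- \frac{1}{8}\right)) = - (-107 - 2) = \left(-1\right) \left(-109\right) = 109$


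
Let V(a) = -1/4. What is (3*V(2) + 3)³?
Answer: 729/64 ≈ 11.391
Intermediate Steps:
V(a) = -¼ (V(a) = -1*¼ = -¼)
(3*V(2) + 3)³ = (3*(-¼) + 3)³ = (-¾ + 3)³ = (9/4)³ = 729/64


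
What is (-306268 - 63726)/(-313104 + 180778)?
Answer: 184997/66163 ≈ 2.7961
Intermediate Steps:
(-306268 - 63726)/(-313104 + 180778) = -369994/(-132326) = -369994*(-1/132326) = 184997/66163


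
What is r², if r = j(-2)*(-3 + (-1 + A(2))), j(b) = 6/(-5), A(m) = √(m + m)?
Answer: 144/25 ≈ 5.7600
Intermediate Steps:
A(m) = √2*√m (A(m) = √(2*m) = √2*√m)
j(b) = -6/5 (j(b) = 6*(-⅕) = -6/5)
r = 12/5 (r = -6*(-3 + (-1 + √2*√2))/5 = -6*(-3 + (-1 + 2))/5 = -6*(-3 + 1)/5 = -6/5*(-2) = 12/5 ≈ 2.4000)
r² = (12/5)² = 144/25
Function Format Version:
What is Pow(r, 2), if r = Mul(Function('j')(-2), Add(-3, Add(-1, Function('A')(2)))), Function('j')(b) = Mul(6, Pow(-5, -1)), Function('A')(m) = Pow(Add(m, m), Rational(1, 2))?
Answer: Rational(144, 25) ≈ 5.7600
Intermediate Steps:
Function('A')(m) = Mul(Pow(2, Rational(1, 2)), Pow(m, Rational(1, 2))) (Function('A')(m) = Pow(Mul(2, m), Rational(1, 2)) = Mul(Pow(2, Rational(1, 2)), Pow(m, Rational(1, 2))))
Function('j')(b) = Rational(-6, 5) (Function('j')(b) = Mul(6, Rational(-1, 5)) = Rational(-6, 5))
r = Rational(12, 5) (r = Mul(Rational(-6, 5), Add(-3, Add(-1, Mul(Pow(2, Rational(1, 2)), Pow(2, Rational(1, 2)))))) = Mul(Rational(-6, 5), Add(-3, Add(-1, 2))) = Mul(Rational(-6, 5), Add(-3, 1)) = Mul(Rational(-6, 5), -2) = Rational(12, 5) ≈ 2.4000)
Pow(r, 2) = Pow(Rational(12, 5), 2) = Rational(144, 25)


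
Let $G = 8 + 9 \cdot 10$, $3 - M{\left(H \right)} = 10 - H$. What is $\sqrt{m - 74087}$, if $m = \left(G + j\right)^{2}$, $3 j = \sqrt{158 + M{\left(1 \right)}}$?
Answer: $\frac{\sqrt{-580195 + 1176 \sqrt{38}}}{3} \approx 252.31 i$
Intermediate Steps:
$M{\left(H \right)} = -7 + H$ ($M{\left(H \right)} = 3 - \left(10 - H\right) = 3 + \left(-10 + H\right) = -7 + H$)
$G = 98$ ($G = 8 + 90 = 98$)
$j = \frac{2 \sqrt{38}}{3}$ ($j = \frac{\sqrt{158 + \left(-7 + 1\right)}}{3} = \frac{\sqrt{158 - 6}}{3} = \frac{\sqrt{152}}{3} = \frac{2 \sqrt{38}}{3} \approx 4.1096$)
$m = \left(98 + \frac{2 \sqrt{38}}{3}\right)^{2} \approx 10426.0$
$\sqrt{m - 74087} = \sqrt{\left(\frac{86588}{9} + \frac{392 \sqrt{38}}{3}\right) - 74087} = \sqrt{- \frac{580195}{9} + \frac{392 \sqrt{38}}{3}}$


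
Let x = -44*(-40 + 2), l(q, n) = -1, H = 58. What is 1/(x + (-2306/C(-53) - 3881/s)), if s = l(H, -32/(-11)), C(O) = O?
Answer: 53/296615 ≈ 0.00017868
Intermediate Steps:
s = -1
x = 1672 (x = -44*(-38) = -1*(-1672) = 1672)
1/(x + (-2306/C(-53) - 3881/s)) = 1/(1672 + (-2306/(-53) - 3881/(-1))) = 1/(1672 + (-2306*(-1/53) - 3881*(-1))) = 1/(1672 + (2306/53 + 3881)) = 1/(1672 + 207999/53) = 1/(296615/53) = 53/296615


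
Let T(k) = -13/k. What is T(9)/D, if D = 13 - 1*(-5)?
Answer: -13/162 ≈ -0.080247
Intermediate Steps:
D = 18 (D = 13 + 5 = 18)
T(9)/D = -13/9/18 = -13*⅑*(1/18) = -13/9*1/18 = -13/162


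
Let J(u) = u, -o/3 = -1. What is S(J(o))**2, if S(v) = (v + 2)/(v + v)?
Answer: 25/36 ≈ 0.69444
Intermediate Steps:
o = 3 (o = -3*(-1) = 3)
S(v) = (2 + v)/(2*v) (S(v) = (2 + v)/((2*v)) = (2 + v)*(1/(2*v)) = (2 + v)/(2*v))
S(J(o))**2 = ((1/2)*(2 + 3)/3)**2 = ((1/2)*(1/3)*5)**2 = (5/6)**2 = 25/36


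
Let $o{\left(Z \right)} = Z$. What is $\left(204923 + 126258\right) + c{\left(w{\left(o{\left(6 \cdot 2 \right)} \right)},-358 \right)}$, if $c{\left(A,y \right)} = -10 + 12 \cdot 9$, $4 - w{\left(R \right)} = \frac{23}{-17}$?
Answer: $331279$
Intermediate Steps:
$w{\left(R \right)} = \frac{91}{17}$ ($w{\left(R \right)} = 4 - \frac{23}{-17} = 4 - 23 \left(- \frac{1}{17}\right) = 4 - - \frac{23}{17} = 4 + \frac{23}{17} = \frac{91}{17}$)
$c{\left(A,y \right)} = 98$ ($c{\left(A,y \right)} = -10 + 108 = 98$)
$\left(204923 + 126258\right) + c{\left(w{\left(o{\left(6 \cdot 2 \right)} \right)},-358 \right)} = \left(204923 + 126258\right) + 98 = 331181 + 98 = 331279$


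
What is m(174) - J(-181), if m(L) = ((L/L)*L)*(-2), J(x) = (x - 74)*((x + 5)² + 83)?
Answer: 7919697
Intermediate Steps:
J(x) = (-74 + x)*(83 + (5 + x)²) (J(x) = (-74 + x)*((5 + x)² + 83) = (-74 + x)*(83 + (5 + x)²))
m(L) = -2*L (m(L) = (1*L)*(-2) = L*(-2) = -2*L)
m(174) - J(-181) = -2*174 - (-7992 + (-181)³ - 632*(-181) - 64*(-181)²) = -348 - (-7992 - 5929741 + 114392 - 64*32761) = -348 - (-7992 - 5929741 + 114392 - 2096704) = -348 - 1*(-7920045) = -348 + 7920045 = 7919697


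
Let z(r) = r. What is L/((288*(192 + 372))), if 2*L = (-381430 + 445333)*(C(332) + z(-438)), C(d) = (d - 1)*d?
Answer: 1165739827/54144 ≈ 21530.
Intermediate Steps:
C(d) = d*(-1 + d) (C(d) = (-1 + d)*d = d*(-1 + d))
L = 3497219481 (L = ((-381430 + 445333)*(332*(-1 + 332) - 438))/2 = (63903*(332*331 - 438))/2 = (63903*(109892 - 438))/2 = (63903*109454)/2 = (1/2)*6994438962 = 3497219481)
L/((288*(192 + 372))) = 3497219481/((288*(192 + 372))) = 3497219481/((288*564)) = 3497219481/162432 = 3497219481*(1/162432) = 1165739827/54144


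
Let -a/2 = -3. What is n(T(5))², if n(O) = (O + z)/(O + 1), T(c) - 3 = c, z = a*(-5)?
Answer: 484/81 ≈ 5.9753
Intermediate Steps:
a = 6 (a = -2*(-3) = 6)
z = -30 (z = 6*(-5) = -30)
T(c) = 3 + c
n(O) = (-30 + O)/(1 + O) (n(O) = (O - 30)/(O + 1) = (-30 + O)/(1 + O))
n(T(5))² = ((-30 + (3 + 5))/(1 + (3 + 5)))² = ((-30 + 8)/(1 + 8))² = (-22/9)² = 484/81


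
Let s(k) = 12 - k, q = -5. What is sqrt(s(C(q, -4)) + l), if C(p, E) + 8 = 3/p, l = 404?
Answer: sqrt(10615)/5 ≈ 20.606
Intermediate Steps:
C(p, E) = -8 + 3/p
sqrt(s(C(q, -4)) + l) = sqrt((12 - (-8 + 3/(-5))) + 404) = sqrt((12 - (-8 + 3*(-1/5))) + 404) = sqrt((12 - (-8 - 3/5)) + 404) = sqrt((12 - 1*(-43/5)) + 404) = sqrt((12 + 43/5) + 404) = sqrt(103/5 + 404) = sqrt(2123/5) = sqrt(10615)/5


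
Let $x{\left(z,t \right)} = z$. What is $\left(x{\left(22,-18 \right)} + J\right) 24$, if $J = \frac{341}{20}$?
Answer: $\frac{4686}{5} \approx 937.2$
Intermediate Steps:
$J = \frac{341}{20}$ ($J = 341 \cdot \frac{1}{20} = \frac{341}{20} \approx 17.05$)
$\left(x{\left(22,-18 \right)} + J\right) 24 = \left(22 + \frac{341}{20}\right) 24 = \frac{781}{20} \cdot 24 = \frac{4686}{5}$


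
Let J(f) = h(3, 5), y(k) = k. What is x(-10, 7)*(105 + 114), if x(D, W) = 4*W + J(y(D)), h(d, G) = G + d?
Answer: 7884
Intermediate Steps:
J(f) = 8 (J(f) = 5 + 3 = 8)
x(D, W) = 8 + 4*W (x(D, W) = 4*W + 8 = 8 + 4*W)
x(-10, 7)*(105 + 114) = (8 + 4*7)*(105 + 114) = (8 + 28)*219 = 36*219 = 7884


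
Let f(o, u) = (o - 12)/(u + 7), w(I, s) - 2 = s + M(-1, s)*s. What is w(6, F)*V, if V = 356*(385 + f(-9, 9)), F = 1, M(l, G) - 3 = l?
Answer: 2731855/4 ≈ 6.8296e+5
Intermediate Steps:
M(l, G) = 3 + l
w(I, s) = 2 + 3*s (w(I, s) = 2 + (s + (3 - 1)*s) = 2 + (s + 2*s) = 2 + 3*s)
f(o, u) = (-12 + o)/(7 + u)
V = 546371/4 (V = 356*(385 + (-12 - 9)/(7 + 9)) = 356*(385 - 21/16) = 356*(6139/16) = 546371/4 ≈ 1.3659e+5)
w(6, F)*V = (2 + 3*1)*(546371/4) = (2 + 3)*(546371/4) = 5*(546371/4) = 2731855/4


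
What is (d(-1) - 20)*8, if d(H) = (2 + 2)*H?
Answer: -192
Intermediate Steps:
d(H) = 4*H
(d(-1) - 20)*8 = (4*(-1) - 20)*8 = (-4 - 20)*8 = -24*8 = -192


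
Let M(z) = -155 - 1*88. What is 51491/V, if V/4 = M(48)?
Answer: -51491/972 ≈ -52.974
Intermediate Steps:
M(z) = -243 (M(z) = -155 - 88 = -243)
V = -972 (V = 4*(-243) = -972)
51491/V = 51491/(-972) = 51491*(-1/972) = -51491/972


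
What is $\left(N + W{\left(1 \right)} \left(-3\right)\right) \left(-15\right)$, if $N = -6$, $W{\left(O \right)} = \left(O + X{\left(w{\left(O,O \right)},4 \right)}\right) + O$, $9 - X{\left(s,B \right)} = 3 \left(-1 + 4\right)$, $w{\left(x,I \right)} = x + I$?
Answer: $180$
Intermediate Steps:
$w{\left(x,I \right)} = I + x$
$X{\left(s,B \right)} = 0$ ($X{\left(s,B \right)} = 9 - 3 \left(-1 + 4\right) = 9 - 3 \cdot 3 = 9 - 9 = 0$)
$W{\left(O \right)} = 2 O$ ($W{\left(O \right)} = \left(O + 0\right) + O = O + O = 2 O$)
$\left(N + W{\left(1 \right)} \left(-3\right)\right) \left(-15\right) = \left(-6 + 2 \cdot 1 \left(-3\right)\right) \left(-15\right) = \left(-6 + 2 \left(-3\right)\right) \left(-15\right) = \left(-6 - 6\right) \left(-15\right) = \left(-12\right) \left(-15\right) = 180$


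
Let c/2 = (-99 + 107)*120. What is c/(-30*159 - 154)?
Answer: -480/1231 ≈ -0.38993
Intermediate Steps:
c = 1920 (c = 2*((-99 + 107)*120) = 2*(8*120) = 2*960 = 1920)
c/(-30*159 - 154) = 1920/(-30*159 - 154) = 1920/(-4770 - 154) = 1920/(-4924) = 1920*(-1/4924) = -480/1231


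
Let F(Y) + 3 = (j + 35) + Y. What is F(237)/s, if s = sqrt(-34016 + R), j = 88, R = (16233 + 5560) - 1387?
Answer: -357*I*sqrt(13610)/13610 ≈ -3.0601*I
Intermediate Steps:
R = 20406 (R = 21793 - 1387 = 20406)
F(Y) = 120 + Y (F(Y) = -3 + ((88 + 35) + Y) = -3 + (123 + Y) = 120 + Y)
s = I*sqrt(13610) (s = sqrt(-34016 + 20406) = sqrt(-13610) = I*sqrt(13610) ≈ 116.66*I)
F(237)/s = (120 + 237)/((I*sqrt(13610))) = 357*(-I*sqrt(13610)/13610) = -357*I*sqrt(13610)/13610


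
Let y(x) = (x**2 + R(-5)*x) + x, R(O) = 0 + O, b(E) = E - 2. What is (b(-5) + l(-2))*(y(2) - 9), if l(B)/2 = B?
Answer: 143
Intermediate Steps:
b(E) = -2 + E
l(B) = 2*B
R(O) = O
y(x) = x**2 - 4*x (y(x) = (x**2 - 5*x) + x = x**2 - 4*x)
(b(-5) + l(-2))*(y(2) - 9) = ((-2 - 5) + 2*(-2))*(2*(-4 + 2) - 9) = (-7 - 4)*(2*(-2) - 9) = -11*(-4 - 9) = -11*(-13) = 143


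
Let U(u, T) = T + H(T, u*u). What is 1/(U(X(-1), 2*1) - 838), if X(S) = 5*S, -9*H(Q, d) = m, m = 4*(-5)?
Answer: -9/7504 ≈ -0.0011994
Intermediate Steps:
m = -20
H(Q, d) = 20/9 (H(Q, d) = -⅑*(-20) = 20/9)
U(u, T) = 20/9 + T (U(u, T) = T + 20/9 = 20/9 + T)
1/(U(X(-1), 2*1) - 838) = 1/((20/9 + 2*1) - 838) = 1/((20/9 + 2) - 838) = 1/(38/9 - 838) = 1/(-7504/9) = -9/7504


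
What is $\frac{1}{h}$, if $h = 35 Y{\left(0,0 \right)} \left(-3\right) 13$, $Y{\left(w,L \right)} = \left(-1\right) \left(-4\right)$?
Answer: $- \frac{1}{5460} \approx -0.00018315$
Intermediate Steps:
$Y{\left(w,L \right)} = 4$
$h = -5460$ ($h = 35 \cdot 4 \left(-3\right) 13 = 35 \left(-12\right) 13 = \left(-420\right) 13 = -5460$)
$\frac{1}{h} = \frac{1}{-5460} = - \frac{1}{5460}$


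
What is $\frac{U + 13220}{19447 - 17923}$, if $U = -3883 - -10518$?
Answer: $\frac{19855}{1524} \approx 13.028$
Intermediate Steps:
$U = 6635$ ($U = -3883 + 10518 = 6635$)
$\frac{U + 13220}{19447 - 17923} = \frac{6635 + 13220}{19447 - 17923} = \frac{19855}{1524}$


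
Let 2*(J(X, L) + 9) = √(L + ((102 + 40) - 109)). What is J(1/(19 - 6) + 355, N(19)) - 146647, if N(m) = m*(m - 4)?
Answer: -146656 + √318/2 ≈ -1.4665e+5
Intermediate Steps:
N(m) = m*(-4 + m)
J(X, L) = -9 + √(33 + L)/2 (J(X, L) = -9 + √(L + ((102 + 40) - 109))/2 = -9 + √(L + (142 - 109))/2 = -9 + √(L + 33)/2 = -9 + √(33 + L)/2)
J(1/(19 - 6) + 355, N(19)) - 146647 = (-9 + √(33 + 19*(-4 + 19))/2) - 146647 = (-9 + √(33 + 19*15)/2) - 146647 = (-9 + √(33 + 285)/2) - 146647 = (-9 + √318/2) - 146647 = -146656 + √318/2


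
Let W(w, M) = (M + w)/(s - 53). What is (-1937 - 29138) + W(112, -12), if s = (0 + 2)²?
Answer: -1522775/49 ≈ -31077.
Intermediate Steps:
s = 4 (s = 2² = 4)
W(w, M) = -M/49 - w/49 (W(w, M) = (M + w)/(4 - 53) = (M + w)/(-49) = (M + w)*(-1/49) = -M/49 - w/49)
(-1937 - 29138) + W(112, -12) = (-1937 - 29138) + (-1/49*(-12) - 1/49*112) = -31075 + (12/49 - 16/7) = -31075 - 100/49 = -1522775/49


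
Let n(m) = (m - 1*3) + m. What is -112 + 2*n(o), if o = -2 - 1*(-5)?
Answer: -106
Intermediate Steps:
o = 3 (o = -2 + 5 = 3)
n(m) = -3 + 2*m (n(m) = (m - 3) + m = (-3 + m) + m = -3 + 2*m)
-112 + 2*n(o) = -112 + 2*(-3 + 2*3) = -112 + 2*(-3 + 6) = -112 + 2*3 = -112 + 6 = -106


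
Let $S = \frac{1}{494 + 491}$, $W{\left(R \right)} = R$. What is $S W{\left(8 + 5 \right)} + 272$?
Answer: $\frac{267933}{985} \approx 272.01$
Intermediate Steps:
$S = \frac{1}{985} \approx 0.0010152$
$S W{\left(8 + 5 \right)} + 272 = \frac{8 + 5}{985} + 272 = \frac{1}{985} \cdot 13 + 272 = \frac{13}{985} + 272 = \frac{267933}{985}$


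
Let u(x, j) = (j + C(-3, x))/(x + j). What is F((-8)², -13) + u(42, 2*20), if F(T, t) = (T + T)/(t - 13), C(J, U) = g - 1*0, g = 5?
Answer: -4663/1066 ≈ -4.3743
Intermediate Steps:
C(J, U) = 5 (C(J, U) = 5 - 1*0 = 5 + 0 = 5)
u(x, j) = (5 + j)/(j + x) (u(x, j) = (j + 5)/(x + j) = (5 + j)/(j + x))
F(T, t) = 2*T/(-13 + t) (F(T, t) = (2*T)/(-13 + t) = 2*T/(-13 + t))
F((-8)², -13) + u(42, 2*20) = 2*(-8)²/(-13 - 13) + (5 + 2*20)/(2*20 + 42) = 2*64/(-26) + (5 + 40)/(40 + 42) = 2*64*(-1/26) + 45/82 = -64/13 + (1/82)*45 = -64/13 + 45/82 = -4663/1066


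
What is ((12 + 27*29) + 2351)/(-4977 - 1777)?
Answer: -143/307 ≈ -0.46580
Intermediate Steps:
((12 + 27*29) + 2351)/(-4977 - 1777) = ((12 + 783) + 2351)/(-6754) = (795 + 2351)*(-1/6754) = 3146*(-1/6754) = -143/307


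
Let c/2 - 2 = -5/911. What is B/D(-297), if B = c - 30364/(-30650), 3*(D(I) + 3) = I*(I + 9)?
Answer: 69521852/398016287175 ≈ 0.00017467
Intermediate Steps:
D(I) = -3 + I*(9 + I)/3 (D(I) = -3 + (I*(I + 9))/3 = -3 + (I*(9 + I))/3 = -3 + I*(9 + I)/3)
c = 3634/911 (c = 4 + 2*(-5/911) = 4 - 10/911 = 3634/911 ≈ 3.9890)
B = 69521852/13961075 (B = 3634/911 - 30364/(-30650) = 3634/911 - 30364*(-1/30650) = 3634/911 + 15182/15325 = 69521852/13961075 ≈ 4.9797)
B/D(-297) = 69521852/(13961075*(-3 + 3*(-297) + (⅓)*(-297)²)) = 69521852/(13961075*(-3 - 891 + (⅓)*88209)) = 69521852/(13961075*(-3 - 891 + 29403)) = (69521852/13961075)/28509 = (69521852/13961075)*(1/28509) = 69521852/398016287175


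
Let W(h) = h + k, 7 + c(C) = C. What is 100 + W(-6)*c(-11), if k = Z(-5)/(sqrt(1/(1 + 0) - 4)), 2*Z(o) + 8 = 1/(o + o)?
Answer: 208 - 243*I*sqrt(3)/10 ≈ 208.0 - 42.089*I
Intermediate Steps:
Z(o) = -4 + 1/(4*o) (Z(o) = -4 + 1/(2*(o + o)) = -4 + 1/(2*((2*o))) = -4 + (1/(2*o))/2 = -4 + 1/(4*o))
c(C) = -7 + C
k = 27*I*sqrt(3)/20 (k = (-4 + (1/4)/(-5))/(sqrt(1/(1 + 0) - 4)) = (-4 + (1/4)*(-1/5))/(sqrt(1/1 - 4)) = (-4 - 1/20)/(sqrt(1 - 4)) = -81*(-I*sqrt(3)/3)/20 = -(-27)*I*sqrt(3)/20 = 27*I*sqrt(3)/20 ≈ 2.3383*I)
W(h) = h + 27*I*sqrt(3)/20
100 + W(-6)*c(-11) = 100 + (-6 + 27*I*sqrt(3)/20)*(-7 - 11) = 100 + (-6 + 27*I*sqrt(3)/20)*(-18) = 100 + (108 - 243*I*sqrt(3)/10) = 208 - 243*I*sqrt(3)/10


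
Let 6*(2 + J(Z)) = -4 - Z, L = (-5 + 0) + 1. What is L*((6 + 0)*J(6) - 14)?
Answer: 144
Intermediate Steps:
L = -4 (L = -5 + 1 = -4)
J(Z) = -8/3 - Z/6 (J(Z) = -2 + (-4 - Z)/6 = -2 + (-⅔ - Z/6) = -8/3 - Z/6)
L*((6 + 0)*J(6) - 14) = -4*((6 + 0)*(-8/3 - ⅙*6) - 14) = -4*(6*(-8/3 - 1) - 14) = -4*(6*(-11/3) - 14) = -4*(-22 - 14) = -4*(-36) = 144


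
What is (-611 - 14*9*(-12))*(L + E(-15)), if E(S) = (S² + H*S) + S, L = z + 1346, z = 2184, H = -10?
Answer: 3504890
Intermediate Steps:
L = 3530 (L = 2184 + 1346 = 3530)
E(S) = S² - 9*S (E(S) = (S² - 10*S) + S = S² - 9*S)
(-611 - 14*9*(-12))*(L + E(-15)) = (-611 - 14*9*(-12))*(3530 - 15*(-9 - 15)) = (-611 - 126*(-12))*(3530 - 15*(-24)) = (-611 + 1512)*(3530 + 360) = 901*3890 = 3504890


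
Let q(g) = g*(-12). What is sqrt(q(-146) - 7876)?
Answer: 2*I*sqrt(1531) ≈ 78.256*I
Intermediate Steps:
q(g) = -12*g
sqrt(q(-146) - 7876) = sqrt(-12*(-146) - 7876) = sqrt(1752 - 7876) = sqrt(-6124) = 2*I*sqrt(1531)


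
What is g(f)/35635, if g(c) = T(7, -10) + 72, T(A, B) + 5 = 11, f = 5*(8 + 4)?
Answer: 78/35635 ≈ 0.0021889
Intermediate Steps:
f = 60 (f = 5*12 = 60)
T(A, B) = 6 (T(A, B) = -5 + 11 = 6)
g(c) = 78 (g(c) = 6 + 72 = 78)
g(f)/35635 = 78/35635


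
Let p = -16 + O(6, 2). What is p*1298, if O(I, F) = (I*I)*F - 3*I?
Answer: 49324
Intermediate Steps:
O(I, F) = -3*I + F*I² (O(I, F) = I²*F - 3*I = F*I² - 3*I = -3*I + F*I²)
p = 38 (p = -16 + 6*(-3 + 2*6) = -16 + 6*(-3 + 12) = -16 + 6*9 = -16 + 54 = 38)
p*1298 = 38*1298 = 49324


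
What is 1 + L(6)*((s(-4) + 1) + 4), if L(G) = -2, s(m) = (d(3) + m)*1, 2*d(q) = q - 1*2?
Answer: -2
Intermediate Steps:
d(q) = -1 + q/2 (d(q) = (q - 1*2)/2 = (q - 2)/2 = (-2 + q)/2 = -1 + q/2)
s(m) = 1/2 + m (s(m) = ((-1 + (1/2)*3) + m)*1 = ((-1 + 3/2) + m)*1 = (1/2 + m)*1 = 1/2 + m)
1 + L(6)*((s(-4) + 1) + 4) = 1 - 2*(((1/2 - 4) + 1) + 4) = 1 - 2*((-7/2 + 1) + 4) = 1 - 2*(-5/2 + 4) = 1 - 2*3/2 = 1 - 3 = -2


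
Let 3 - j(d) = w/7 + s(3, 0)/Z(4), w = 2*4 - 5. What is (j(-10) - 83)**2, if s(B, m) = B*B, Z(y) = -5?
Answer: 7573504/1225 ≈ 6182.5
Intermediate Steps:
s(B, m) = B**2
w = 3 (w = 8 - 5 = 3)
j(d) = 153/35 (j(d) = 3 - (3/7 + 3**2/(-5)) = 3 - (3*(1/7) + 9*(-1/5)) = 3 - (3/7 - 9/5) = 3 - 1*(-48/35) = 3 + 48/35 = 153/35)
(j(-10) - 83)**2 = (153/35 - 83)**2 = (-2752/35)**2 = 7573504/1225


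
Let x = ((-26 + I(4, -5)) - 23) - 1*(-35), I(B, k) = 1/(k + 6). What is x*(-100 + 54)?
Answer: 598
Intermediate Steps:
I(B, k) = 1/(6 + k)
x = -13 (x = ((-26 + 1/(6 - 5)) - 23) - 1*(-35) = ((-26 + 1/1) - 23) + 35 = ((-26 + 1) - 23) + 35 = (-25 - 23) + 35 = -48 + 35 = -13)
x*(-100 + 54) = -13*(-100 + 54) = -13*(-46) = 598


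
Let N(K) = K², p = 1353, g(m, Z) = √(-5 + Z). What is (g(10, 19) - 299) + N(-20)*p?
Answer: 540901 + √14 ≈ 5.4091e+5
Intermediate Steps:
(g(10, 19) - 299) + N(-20)*p = (√(-5 + 19) - 299) + (-20)²*1353 = (√14 - 299) + 400*1353 = (-299 + √14) + 541200 = 540901 + √14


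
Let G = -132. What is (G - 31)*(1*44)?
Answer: -7172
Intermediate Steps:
(G - 31)*(1*44) = (-132 - 31)*(1*44) = -163*44 = -7172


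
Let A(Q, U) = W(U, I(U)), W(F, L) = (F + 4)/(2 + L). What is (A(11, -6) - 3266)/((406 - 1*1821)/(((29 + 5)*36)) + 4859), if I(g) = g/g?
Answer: -3998400/5946001 ≈ -0.67245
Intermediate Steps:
I(g) = 1
W(F, L) = (4 + F)/(2 + L)
A(Q, U) = 4/3 + U/3 (A(Q, U) = (4 + U)/(2 + 1) = (4 + U)/3 = 4/3 + U/3)
(A(11, -6) - 3266)/((406 - 1*1821)/(((29 + 5)*36)) + 4859) = ((4/3 + (1/3)*(-6)) - 3266)/((406 - 1*1821)/(((29 + 5)*36)) + 4859) = ((4/3 - 2) - 3266)/((406 - 1821)/((34*36)) + 4859) = (-2/3 - 3266)/(-1415/1224 + 4859) = -9800/(3*(-1415*1/1224 + 4859)) = -9800/(3*(-1415/1224 + 4859)) = -9800/(3*5946001/1224) = -9800/3*1224/5946001 = -3998400/5946001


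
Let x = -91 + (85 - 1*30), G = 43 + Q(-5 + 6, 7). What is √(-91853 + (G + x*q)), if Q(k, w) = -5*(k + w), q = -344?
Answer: I*√79466 ≈ 281.9*I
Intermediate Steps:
Q(k, w) = -5*k - 5*w
G = 3 (G = 43 + (-5*(-5 + 6) - 5*7) = 43 + (-5*1 - 35) = 43 + (-5 - 35) = 43 - 40 = 3)
x = -36 (x = -91 + (85 - 30) = -91 + 55 = -36)
√(-91853 + (G + x*q)) = √(-91853 + (3 - 36*(-344))) = √(-91853 + (3 + 12384)) = √(-91853 + 12387) = √(-79466) = I*√79466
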